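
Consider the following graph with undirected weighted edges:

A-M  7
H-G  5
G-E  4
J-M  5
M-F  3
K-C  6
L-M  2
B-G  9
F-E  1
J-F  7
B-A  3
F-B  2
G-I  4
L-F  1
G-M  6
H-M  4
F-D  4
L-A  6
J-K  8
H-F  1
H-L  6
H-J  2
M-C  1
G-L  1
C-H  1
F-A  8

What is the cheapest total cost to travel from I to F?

Running Dijkstra from I:
I: 0
G: 4  (via I)
L: 5  (via G)
F: 6  (via L)
Shortest route: I → G → L → F = 6.

6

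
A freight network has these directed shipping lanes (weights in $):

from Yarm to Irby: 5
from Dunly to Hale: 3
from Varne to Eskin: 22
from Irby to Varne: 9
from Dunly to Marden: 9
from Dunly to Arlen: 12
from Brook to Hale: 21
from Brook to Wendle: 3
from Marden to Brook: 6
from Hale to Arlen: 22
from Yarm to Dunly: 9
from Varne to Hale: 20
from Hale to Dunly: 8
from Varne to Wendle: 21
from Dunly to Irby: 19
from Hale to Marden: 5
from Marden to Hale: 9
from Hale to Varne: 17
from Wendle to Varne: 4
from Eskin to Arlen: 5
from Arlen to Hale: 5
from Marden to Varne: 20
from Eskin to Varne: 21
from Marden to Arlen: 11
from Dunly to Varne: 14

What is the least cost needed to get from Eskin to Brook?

Settle nodes by increasing distance from Eskin:
Eskin: 0
Arlen: 5  (via Eskin)
Hale: 10  (via Arlen)
Marden: 15  (via Hale)
Dunly: 18  (via Hale)
Varne: 21  (via Eskin)
Brook: 21  (via Marden)
Shortest route: Eskin–Arlen–Hale–Marden–Brook = $21.

$21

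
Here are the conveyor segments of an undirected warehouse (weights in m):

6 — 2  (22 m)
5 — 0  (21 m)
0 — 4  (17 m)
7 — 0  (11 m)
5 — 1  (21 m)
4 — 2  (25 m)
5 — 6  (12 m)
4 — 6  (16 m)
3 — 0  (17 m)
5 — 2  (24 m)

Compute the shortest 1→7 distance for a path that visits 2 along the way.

Shortest 1→2: 1–5–2 = 45
Best 2 to 7: 2–4–0–7 costing 53
Total via 2: 45 + 53 = 98 m.

98 m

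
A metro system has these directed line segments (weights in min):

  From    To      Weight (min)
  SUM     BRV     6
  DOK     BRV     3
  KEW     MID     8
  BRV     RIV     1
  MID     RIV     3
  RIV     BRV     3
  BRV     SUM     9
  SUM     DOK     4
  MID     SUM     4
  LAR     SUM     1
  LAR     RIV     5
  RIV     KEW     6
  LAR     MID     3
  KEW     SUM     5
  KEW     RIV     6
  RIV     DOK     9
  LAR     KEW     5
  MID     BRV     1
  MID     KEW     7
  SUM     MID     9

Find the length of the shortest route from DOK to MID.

Shortest distances from DOK:
DOK: 0
BRV: 3  (via DOK)
RIV: 4  (via BRV)
KEW: 10  (via RIV)
SUM: 12  (via BRV)
MID: 18  (via KEW)
Shortest route: DOK–BRV–RIV–KEW–MID = 18 min.

18 min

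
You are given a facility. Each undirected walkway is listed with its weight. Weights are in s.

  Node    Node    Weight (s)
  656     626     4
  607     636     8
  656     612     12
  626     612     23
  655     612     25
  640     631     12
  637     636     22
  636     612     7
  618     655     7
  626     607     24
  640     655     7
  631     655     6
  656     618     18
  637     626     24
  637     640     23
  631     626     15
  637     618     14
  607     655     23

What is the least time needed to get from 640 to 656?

Enumerating some paths:
640–655–618–656: 7+7+18 = 32
640–655–631–626–656: 7+6+15+4 = 32
640–631–626–656: 12+15+4 = 31
640–631–655–618–656: 12+6+7+18 = 43
Cheapest is 640–631–626–656 at 31 s.

31 s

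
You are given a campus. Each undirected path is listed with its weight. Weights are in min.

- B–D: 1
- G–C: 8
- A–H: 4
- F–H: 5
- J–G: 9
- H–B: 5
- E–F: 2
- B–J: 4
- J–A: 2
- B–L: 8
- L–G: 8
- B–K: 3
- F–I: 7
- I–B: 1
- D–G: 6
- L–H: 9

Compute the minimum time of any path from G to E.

17 min

Settle nodes by increasing distance from G:
G: 0
D: 6  (via G)
B: 7  (via D)
C: 8  (via G)
I: 8  (via B)
L: 8  (via G)
J: 9  (via G)
K: 10  (via B)
A: 11  (via J)
H: 12  (via B)
F: 15  (via I)
E: 17  (via F)
Shortest route: G → D → B → I → F → E = 17 min.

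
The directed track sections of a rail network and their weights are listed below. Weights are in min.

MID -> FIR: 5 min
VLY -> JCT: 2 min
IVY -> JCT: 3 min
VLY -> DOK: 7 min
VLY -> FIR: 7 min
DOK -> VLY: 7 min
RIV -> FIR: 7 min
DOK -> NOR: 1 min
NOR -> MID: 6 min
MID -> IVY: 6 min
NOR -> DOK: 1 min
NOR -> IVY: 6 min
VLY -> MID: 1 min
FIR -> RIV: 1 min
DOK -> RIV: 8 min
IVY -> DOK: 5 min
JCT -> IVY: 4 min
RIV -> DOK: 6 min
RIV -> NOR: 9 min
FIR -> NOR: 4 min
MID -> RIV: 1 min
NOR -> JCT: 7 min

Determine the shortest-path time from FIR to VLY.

12 min

Running Dijkstra from FIR:
FIR: 0
RIV: 1  (via FIR)
NOR: 4  (via FIR)
DOK: 5  (via NOR)
MID: 10  (via NOR)
IVY: 10  (via NOR)
JCT: 11  (via NOR)
VLY: 12  (via DOK)
Shortest route: FIR–NOR–DOK–VLY = 12 min.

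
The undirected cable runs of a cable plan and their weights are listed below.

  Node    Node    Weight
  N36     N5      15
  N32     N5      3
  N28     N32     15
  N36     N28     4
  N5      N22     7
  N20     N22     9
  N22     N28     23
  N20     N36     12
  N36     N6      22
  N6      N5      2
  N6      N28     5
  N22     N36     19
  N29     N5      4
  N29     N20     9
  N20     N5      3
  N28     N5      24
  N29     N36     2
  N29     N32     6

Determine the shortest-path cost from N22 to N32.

10

Shortest distances from N22:
N22: 0
N5: 7  (via N22)
N6: 9  (via N5)
N20: 9  (via N22)
N32: 10  (via N5)
Shortest route: N22 → N5 → N32 = 10.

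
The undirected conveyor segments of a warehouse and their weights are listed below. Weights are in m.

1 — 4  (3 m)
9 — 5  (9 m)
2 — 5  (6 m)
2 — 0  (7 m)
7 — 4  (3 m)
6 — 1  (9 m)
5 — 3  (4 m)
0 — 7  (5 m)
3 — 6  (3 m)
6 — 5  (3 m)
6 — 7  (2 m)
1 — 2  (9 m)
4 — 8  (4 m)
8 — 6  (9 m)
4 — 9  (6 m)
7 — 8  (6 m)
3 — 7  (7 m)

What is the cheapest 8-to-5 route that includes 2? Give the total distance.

22 m

Best 8 to 2: 8 → 4 → 1 → 2 costing 16
Best 2 to 5: 2 → 5 costing 6
Total via 2: 16 + 6 = 22 m.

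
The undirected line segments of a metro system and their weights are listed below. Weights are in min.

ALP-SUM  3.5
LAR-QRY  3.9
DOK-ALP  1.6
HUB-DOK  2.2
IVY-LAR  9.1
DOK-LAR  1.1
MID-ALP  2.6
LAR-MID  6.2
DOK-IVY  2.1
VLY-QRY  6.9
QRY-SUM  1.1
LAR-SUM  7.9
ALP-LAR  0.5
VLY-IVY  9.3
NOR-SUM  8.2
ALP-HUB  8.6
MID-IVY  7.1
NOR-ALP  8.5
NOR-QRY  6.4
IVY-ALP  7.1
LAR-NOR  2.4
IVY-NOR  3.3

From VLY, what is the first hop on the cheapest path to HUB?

IVY

Candidate routes:
VLY–QRY–SUM–ALP–LAR–DOK–HUB: 6.9+1.1+3.5+0.5+1.1+2.2 = 15.3
VLY–IVY–DOK–HUB: 9.3+2.1+2.2 = 13.6
VLY–QRY–LAR–ALP–DOK–HUB: 6.9+3.9+0.5+1.6+2.2 = 15.1
VLY–QRY–LAR–DOK–HUB: 6.9+3.9+1.1+2.2 = 14.1
Cheapest is VLY–IVY–DOK–HUB at 13.6 min.
So from VLY the first move is to IVY.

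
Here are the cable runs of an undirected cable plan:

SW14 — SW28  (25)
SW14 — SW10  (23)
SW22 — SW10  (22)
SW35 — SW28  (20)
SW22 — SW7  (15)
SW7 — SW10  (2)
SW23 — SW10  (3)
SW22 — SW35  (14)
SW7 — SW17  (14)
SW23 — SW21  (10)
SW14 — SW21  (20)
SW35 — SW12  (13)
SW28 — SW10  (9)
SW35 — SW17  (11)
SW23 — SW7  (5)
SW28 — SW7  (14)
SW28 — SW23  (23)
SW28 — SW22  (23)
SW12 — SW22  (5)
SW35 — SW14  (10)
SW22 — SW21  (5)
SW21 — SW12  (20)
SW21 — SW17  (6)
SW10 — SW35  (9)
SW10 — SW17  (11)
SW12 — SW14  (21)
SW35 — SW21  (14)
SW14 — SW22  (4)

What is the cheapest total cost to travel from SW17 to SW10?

Candidate routes:
SW17–SW7–SW10: 14+2 = 16
SW17–SW35–SW10: 11+9 = 20
SW17–SW10: 11 = 11
SW17–SW21–SW23–SW10: 6+10+3 = 19
The minimum is 11 via SW17–SW10.

11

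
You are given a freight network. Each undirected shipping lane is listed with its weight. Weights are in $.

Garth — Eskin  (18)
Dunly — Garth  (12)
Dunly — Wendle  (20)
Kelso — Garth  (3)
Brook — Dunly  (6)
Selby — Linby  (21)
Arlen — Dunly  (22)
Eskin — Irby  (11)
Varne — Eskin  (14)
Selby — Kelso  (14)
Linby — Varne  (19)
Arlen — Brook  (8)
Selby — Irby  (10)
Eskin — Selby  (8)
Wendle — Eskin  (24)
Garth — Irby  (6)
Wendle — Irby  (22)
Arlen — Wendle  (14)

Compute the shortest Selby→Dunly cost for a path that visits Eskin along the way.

Shortest Selby→Eskin: Selby–Eskin = 8
Best Eskin to Dunly: Eskin–Irby–Garth–Dunly costing 29
Total via Eskin: 8 + 29 = $37.

$37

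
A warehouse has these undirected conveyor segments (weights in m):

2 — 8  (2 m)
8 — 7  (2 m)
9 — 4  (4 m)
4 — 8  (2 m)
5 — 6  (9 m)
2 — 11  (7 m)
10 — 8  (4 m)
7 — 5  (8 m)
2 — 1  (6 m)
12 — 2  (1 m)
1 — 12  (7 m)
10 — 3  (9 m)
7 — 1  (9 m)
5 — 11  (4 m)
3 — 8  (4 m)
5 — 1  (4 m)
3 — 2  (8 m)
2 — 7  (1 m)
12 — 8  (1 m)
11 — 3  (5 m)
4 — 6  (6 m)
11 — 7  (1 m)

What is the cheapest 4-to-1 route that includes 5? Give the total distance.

13 m

Shortest 4→5: 4 → 8 → 7 → 11 → 5 = 9
Shortest 5→1: 5 → 1 = 4
Total via 5: 9 + 4 = 13 m.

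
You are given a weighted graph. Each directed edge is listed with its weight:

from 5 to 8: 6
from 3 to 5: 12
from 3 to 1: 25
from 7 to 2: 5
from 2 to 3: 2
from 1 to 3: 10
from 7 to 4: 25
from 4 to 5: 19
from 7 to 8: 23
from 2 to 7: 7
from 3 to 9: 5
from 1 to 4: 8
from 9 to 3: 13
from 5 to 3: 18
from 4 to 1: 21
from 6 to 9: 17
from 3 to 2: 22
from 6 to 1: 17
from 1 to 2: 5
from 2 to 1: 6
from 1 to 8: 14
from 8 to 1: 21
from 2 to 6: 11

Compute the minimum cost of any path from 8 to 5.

40

Compare a few routes:
8 - 1 - 3 - 5: 21+10+12 = 43
8 - 1 - 2 - 3 - 5: 21+5+2+12 = 40
8 - 1 - 4 - 5: 21+8+19 = 48
Cheapest is 8 - 1 - 2 - 3 - 5 at 40.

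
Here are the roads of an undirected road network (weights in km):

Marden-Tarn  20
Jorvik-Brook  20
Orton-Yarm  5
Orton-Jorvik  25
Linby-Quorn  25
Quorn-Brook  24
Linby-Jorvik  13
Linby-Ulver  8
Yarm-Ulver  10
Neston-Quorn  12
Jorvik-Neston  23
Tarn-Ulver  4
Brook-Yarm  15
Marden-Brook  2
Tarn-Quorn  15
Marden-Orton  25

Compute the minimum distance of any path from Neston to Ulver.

Settle nodes by increasing distance from Neston:
Neston: 0
Quorn: 12  (via Neston)
Jorvik: 23  (via Neston)
Tarn: 27  (via Quorn)
Ulver: 31  (via Tarn)
Shortest route: Neston–Quorn–Tarn–Ulver = 31 km.

31 km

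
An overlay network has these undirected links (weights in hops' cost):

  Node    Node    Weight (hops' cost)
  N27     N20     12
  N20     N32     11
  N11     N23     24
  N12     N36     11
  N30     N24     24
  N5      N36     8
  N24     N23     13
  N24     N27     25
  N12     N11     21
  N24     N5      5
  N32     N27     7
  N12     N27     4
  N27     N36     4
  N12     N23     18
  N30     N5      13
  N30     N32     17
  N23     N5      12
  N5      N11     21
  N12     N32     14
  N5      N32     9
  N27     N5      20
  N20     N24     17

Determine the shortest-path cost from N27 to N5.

12 hops' cost

Shortest distances from N27:
N27: 0
N12: 4  (via N27)
N36: 4  (via N27)
N32: 7  (via N27)
N20: 12  (via N27)
N5: 12  (via N36)
Shortest route: N27–N36–N5 = 12 hops' cost.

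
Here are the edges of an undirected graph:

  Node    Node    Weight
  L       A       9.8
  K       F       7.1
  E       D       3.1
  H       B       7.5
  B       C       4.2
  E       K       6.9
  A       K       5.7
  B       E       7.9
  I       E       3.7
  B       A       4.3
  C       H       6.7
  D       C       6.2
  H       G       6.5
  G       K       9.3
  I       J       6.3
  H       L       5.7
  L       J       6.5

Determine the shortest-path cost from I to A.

15.9

Enumerating some paths:
I → E → K → A: 3.7+6.9+5.7 = 16.3
I → E → D → C → B → A: 3.7+3.1+6.2+4.2+4.3 = 21.5
I → E → B → A: 3.7+7.9+4.3 = 15.9
Cheapest is I → E → B → A at 15.9.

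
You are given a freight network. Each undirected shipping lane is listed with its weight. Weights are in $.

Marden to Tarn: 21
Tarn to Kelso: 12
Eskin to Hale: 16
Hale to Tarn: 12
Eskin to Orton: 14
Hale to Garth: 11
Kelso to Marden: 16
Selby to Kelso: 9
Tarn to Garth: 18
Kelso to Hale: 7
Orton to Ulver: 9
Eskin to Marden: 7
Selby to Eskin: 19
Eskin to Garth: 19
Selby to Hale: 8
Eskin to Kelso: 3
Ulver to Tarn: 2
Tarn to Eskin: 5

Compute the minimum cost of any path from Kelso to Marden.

$10

Settle nodes by increasing distance from Kelso:
Kelso: 0
Eskin: 3  (via Kelso)
Hale: 7  (via Kelso)
Tarn: 8  (via Eskin)
Selby: 9  (via Kelso)
Marden: 10  (via Eskin)
Shortest route: Kelso–Eskin–Marden = $10.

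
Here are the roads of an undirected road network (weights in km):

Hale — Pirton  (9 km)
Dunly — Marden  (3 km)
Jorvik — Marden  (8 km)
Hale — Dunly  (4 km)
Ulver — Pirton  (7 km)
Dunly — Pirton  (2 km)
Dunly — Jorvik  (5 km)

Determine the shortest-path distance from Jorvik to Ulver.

Enumerating some paths:
Jorvik–Dunly–Pirton–Ulver: 5+2+7 = 14
Jorvik–Marden–Dunly–Pirton–Ulver: 8+3+2+7 = 20
Cheapest is Jorvik–Dunly–Pirton–Ulver at 14 km.

14 km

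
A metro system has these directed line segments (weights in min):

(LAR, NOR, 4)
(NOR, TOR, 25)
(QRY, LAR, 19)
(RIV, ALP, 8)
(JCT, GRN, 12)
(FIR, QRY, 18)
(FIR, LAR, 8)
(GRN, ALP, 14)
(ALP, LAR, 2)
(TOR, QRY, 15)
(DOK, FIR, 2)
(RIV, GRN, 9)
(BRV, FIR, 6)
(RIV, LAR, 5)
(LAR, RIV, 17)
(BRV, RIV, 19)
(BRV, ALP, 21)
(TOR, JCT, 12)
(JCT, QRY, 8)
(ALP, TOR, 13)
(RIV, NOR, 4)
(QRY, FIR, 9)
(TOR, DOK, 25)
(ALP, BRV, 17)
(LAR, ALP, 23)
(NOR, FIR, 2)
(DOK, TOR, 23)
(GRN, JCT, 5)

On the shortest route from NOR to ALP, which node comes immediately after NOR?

FIR

Candidate routes:
NOR - FIR - LAR - ALP: 2+8+23 = 33
NOR - FIR - LAR - RIV - ALP: 2+8+17+8 = 35
NOR - FIR - QRY - LAR - ALP: 2+18+19+23 = 62
NOR - FIR - LAR - RIV - GRN - ALP: 2+8+17+9+14 = 50
The minimum is 33 min via NOR - FIR - LAR - ALP.
So from NOR the first move is to FIR.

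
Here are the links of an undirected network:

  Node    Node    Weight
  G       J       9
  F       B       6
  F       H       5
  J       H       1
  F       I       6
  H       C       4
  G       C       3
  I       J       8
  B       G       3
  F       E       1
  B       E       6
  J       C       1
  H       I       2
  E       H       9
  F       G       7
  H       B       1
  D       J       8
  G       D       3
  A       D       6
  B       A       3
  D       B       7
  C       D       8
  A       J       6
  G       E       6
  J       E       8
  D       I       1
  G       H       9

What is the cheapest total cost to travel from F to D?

7

Shortest distances from F:
F: 0
E: 1  (via F)
H: 5  (via F)
B: 6  (via F)
I: 6  (via F)
J: 6  (via H)
C: 7  (via J)
D: 7  (via I)
Shortest route: F → I → D = 7.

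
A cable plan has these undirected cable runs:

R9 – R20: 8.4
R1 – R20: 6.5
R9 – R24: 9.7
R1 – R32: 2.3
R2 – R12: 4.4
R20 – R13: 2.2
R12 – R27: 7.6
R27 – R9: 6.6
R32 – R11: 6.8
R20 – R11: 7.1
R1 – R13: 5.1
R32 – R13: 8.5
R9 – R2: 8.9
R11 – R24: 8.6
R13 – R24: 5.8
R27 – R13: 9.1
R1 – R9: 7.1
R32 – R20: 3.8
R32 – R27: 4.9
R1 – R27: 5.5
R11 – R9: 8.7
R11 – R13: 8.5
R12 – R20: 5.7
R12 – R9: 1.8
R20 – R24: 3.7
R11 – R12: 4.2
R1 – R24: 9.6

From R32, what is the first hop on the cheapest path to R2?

R20

Candidate routes:
R32 → R11 → R12 → R2: 6.8+4.2+4.4 = 15.4
R32 → R20 → R12 → R2: 3.8+5.7+4.4 = 13.9
Cheapest is R32 → R20 → R12 → R2 at 13.9.
So from R32 the first move is to R20.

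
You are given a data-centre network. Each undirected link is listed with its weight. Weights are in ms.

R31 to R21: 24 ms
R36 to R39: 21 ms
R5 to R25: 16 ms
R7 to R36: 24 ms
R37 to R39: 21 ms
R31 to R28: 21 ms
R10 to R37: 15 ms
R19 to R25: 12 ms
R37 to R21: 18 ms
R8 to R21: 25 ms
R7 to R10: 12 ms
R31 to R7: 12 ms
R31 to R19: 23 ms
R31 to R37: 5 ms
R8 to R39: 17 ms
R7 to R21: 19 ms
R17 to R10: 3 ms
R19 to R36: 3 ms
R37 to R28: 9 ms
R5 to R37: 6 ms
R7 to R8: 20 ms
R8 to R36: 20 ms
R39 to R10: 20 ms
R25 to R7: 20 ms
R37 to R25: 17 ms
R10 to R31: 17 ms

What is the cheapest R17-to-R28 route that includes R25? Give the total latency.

61 ms

Best R17 to R25: R17 → R10 → R7 → R25 costing 35
Best R25 to R28: R25 → R37 → R28 costing 26
Total via R25: 35 + 26 = 61 ms.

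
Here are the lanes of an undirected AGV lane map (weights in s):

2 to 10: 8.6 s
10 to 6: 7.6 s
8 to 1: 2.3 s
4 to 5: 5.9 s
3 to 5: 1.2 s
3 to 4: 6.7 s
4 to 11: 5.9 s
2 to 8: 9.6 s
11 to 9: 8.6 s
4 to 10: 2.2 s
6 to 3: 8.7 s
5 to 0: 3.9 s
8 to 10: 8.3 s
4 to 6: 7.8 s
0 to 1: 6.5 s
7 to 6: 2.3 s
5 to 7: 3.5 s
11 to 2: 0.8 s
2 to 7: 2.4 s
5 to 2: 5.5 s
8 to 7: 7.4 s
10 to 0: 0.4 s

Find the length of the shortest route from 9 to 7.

Enumerating some paths:
9–11–2–7: 8.6+0.8+2.4 = 11.8
9–11–2–5–7: 8.6+0.8+5.5+3.5 = 18.4
9–11–4–5–7: 8.6+5.9+5.9+3.5 = 23.9
The minimum is 11.8 s via 9–11–2–7.

11.8 s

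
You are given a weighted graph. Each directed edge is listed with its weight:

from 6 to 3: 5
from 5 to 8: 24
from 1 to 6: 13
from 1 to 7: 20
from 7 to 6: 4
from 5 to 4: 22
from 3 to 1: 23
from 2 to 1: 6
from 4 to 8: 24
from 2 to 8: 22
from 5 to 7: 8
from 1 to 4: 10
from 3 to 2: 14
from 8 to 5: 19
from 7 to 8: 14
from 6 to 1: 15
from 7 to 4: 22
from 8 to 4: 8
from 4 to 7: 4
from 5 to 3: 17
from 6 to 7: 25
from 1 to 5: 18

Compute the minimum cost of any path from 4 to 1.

23

Compare a few routes:
4 - 7 - 6 - 3 - 2 - 1: 4+4+5+14+6 = 33
4 - 7 - 6 - 1: 4+4+15 = 23
4 - 7 - 6 - 3 - 1: 4+4+5+23 = 36
The minimum is 23 via 4 - 7 - 6 - 1.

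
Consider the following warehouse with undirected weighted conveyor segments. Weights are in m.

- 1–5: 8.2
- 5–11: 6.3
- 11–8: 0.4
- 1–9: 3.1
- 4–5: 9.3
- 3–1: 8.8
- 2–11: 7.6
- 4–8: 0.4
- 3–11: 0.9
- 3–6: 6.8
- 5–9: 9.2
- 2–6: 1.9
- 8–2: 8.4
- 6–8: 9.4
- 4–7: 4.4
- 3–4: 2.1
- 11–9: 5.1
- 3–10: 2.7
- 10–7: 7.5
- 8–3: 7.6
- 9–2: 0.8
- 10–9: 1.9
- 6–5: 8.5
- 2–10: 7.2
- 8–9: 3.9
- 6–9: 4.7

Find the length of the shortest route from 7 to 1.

Compare a few routes:
7 - 4 - 8 - 9 - 1: 4.4+0.4+3.9+3.1 = 11.8
7 - 10 - 9 - 1: 7.5+1.9+3.1 = 12.5
The minimum is 11.8 m via 7 - 4 - 8 - 9 - 1.

11.8 m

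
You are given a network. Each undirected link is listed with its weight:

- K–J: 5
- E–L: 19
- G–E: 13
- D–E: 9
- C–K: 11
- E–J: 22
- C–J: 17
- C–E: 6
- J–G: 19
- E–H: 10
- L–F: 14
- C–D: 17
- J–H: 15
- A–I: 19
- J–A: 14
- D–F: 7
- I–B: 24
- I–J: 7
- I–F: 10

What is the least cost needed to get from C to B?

47

Shortest distances from C:
C: 0
E: 6  (via C)
K: 11  (via C)
D: 15  (via E)
H: 16  (via E)
J: 16  (via K)
G: 19  (via E)
F: 22  (via D)
I: 23  (via J)
L: 25  (via E)
A: 30  (via J)
B: 47  (via I)
Shortest route: C–K–J–I–B = 47.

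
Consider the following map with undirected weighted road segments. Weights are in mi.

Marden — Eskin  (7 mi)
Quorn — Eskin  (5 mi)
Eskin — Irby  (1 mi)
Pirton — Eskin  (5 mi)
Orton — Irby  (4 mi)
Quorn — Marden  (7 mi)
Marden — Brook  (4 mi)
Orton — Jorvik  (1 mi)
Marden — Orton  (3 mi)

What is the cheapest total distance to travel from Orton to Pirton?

10 mi

Enumerating some paths:
Orton–Irby–Eskin–Pirton: 4+1+5 = 10
Orton–Marden–Eskin–Pirton: 3+7+5 = 15
Orton–Marden–Quorn–Eskin–Pirton: 3+7+5+5 = 20
The minimum is 10 mi via Orton–Irby–Eskin–Pirton.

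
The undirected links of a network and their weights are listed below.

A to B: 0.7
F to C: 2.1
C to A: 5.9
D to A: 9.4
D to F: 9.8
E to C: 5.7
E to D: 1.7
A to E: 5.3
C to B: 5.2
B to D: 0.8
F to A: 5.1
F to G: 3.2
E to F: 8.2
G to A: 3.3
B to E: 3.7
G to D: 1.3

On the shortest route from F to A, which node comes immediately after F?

A

Candidate routes:
F → A: 5.1 = 5.1
F → G → A: 3.2+3.3 = 6.5
F → G → D → B → A: 3.2+1.3+0.8+0.7 = 6
Cheapest is F → A at 5.1.
So from F the first move is to A.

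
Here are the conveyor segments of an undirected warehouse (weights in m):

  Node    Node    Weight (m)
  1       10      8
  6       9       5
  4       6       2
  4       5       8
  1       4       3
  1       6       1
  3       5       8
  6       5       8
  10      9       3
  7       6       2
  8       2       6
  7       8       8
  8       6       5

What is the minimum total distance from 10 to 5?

16 m

Enumerating some paths:
10 → 1 → 6 → 5: 8+1+8 = 17
10 → 9 → 6 → 5: 3+5+8 = 16
Cheapest is 10 → 9 → 6 → 5 at 16 m.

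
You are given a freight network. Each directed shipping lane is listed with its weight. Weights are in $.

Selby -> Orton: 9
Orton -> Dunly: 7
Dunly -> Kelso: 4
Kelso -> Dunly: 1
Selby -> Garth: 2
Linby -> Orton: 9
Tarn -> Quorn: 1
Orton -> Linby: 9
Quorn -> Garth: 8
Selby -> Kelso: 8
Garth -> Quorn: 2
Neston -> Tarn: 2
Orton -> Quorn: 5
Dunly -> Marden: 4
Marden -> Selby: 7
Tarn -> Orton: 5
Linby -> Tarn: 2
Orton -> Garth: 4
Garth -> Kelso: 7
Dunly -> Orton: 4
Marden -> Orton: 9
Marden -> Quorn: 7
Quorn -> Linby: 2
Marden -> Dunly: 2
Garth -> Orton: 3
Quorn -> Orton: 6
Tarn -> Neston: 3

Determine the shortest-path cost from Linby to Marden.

Shortest distances from Linby:
Linby: 0
Tarn: 2  (via Linby)
Quorn: 3  (via Tarn)
Neston: 5  (via Tarn)
Orton: 7  (via Tarn)
Garth: 11  (via Quorn)
Dunly: 14  (via Orton)
Kelso: 18  (via Garth)
Marden: 18  (via Dunly)
Shortest route: Linby → Tarn → Orton → Dunly → Marden = $18.

$18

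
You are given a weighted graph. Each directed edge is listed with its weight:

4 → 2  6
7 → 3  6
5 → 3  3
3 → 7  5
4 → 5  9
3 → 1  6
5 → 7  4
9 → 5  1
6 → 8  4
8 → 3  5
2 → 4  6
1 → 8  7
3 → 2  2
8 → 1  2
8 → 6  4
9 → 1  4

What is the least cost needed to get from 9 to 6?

15

Shortest distances from 9:
9: 0
5: 1  (via 9)
1: 4  (via 9)
3: 4  (via 5)
7: 5  (via 5)
2: 6  (via 3)
8: 11  (via 1)
4: 12  (via 2)
6: 15  (via 8)
Shortest route: 9 → 1 → 8 → 6 = 15.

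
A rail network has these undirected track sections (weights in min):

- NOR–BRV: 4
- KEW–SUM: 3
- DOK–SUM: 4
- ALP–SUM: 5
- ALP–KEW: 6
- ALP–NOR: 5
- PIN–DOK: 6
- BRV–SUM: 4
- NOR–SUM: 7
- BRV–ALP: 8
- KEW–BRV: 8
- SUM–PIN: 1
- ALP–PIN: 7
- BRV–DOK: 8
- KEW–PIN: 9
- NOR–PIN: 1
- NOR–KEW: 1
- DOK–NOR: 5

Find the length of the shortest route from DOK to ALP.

9 min

Compare a few routes:
DOK - SUM - PIN - NOR - ALP: 4+1+1+5 = 11
DOK - SUM - ALP: 4+5 = 9
DOK - NOR - ALP: 5+5 = 10
Cheapest is DOK - SUM - ALP at 9 min.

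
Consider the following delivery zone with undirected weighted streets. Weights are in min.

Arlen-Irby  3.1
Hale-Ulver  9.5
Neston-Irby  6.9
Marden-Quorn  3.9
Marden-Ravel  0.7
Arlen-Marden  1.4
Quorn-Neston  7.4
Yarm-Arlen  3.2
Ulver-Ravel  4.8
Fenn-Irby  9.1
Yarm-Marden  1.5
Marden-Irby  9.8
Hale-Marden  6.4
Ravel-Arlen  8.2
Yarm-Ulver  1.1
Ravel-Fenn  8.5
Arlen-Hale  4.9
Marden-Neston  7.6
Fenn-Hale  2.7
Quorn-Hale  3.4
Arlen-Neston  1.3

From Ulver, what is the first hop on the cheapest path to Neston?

Yarm

Compare a few routes:
Ulver–Ravel–Marden–Arlen–Neston: 4.8+0.7+1.4+1.3 = 8.2
Ulver–Yarm–Marden–Arlen–Neston: 1.1+1.5+1.4+1.3 = 5.3
Ulver–Yarm–Arlen–Neston: 1.1+3.2+1.3 = 5.6
The minimum is 5.3 min via Ulver–Yarm–Marden–Arlen–Neston.
So from Ulver the first move is to Yarm.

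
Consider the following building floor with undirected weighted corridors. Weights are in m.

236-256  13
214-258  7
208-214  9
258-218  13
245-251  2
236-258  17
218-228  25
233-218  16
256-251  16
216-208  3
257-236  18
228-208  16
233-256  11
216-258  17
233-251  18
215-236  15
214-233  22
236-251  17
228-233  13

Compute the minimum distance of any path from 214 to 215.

39 m

Candidate routes:
214 - 208 - 216 - 258 - 236 - 215: 9+3+17+17+15 = 61
214 - 233 - 256 - 236 - 215: 22+11+13+15 = 61
214 - 258 - 236 - 215: 7+17+15 = 39
Cheapest is 214 - 258 - 236 - 215 at 39 m.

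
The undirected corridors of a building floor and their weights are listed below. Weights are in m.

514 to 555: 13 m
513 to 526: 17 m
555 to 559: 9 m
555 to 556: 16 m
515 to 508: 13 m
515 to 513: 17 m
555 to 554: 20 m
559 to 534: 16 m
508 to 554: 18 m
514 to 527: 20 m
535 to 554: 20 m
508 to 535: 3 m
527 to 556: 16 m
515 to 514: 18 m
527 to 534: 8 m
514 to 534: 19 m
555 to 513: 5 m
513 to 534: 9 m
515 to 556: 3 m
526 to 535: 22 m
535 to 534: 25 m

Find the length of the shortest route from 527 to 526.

34 m

Running Dijkstra from 527:
527: 0
534: 8  (via 527)
556: 16  (via 527)
513: 17  (via 534)
515: 19  (via 556)
514: 20  (via 527)
555: 22  (via 513)
559: 24  (via 534)
508: 32  (via 515)
535: 33  (via 534)
526: 34  (via 513)
Shortest route: 527–534–513–526 = 34 m.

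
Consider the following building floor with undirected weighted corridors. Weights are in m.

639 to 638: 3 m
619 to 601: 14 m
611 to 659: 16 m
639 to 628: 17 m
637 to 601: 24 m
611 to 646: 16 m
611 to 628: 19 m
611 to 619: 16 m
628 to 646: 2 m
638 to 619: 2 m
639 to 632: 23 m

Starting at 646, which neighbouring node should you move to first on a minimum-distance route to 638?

Candidate routes:
646 → 611 → 619 → 638: 16+16+2 = 34
646 → 628 → 639 → 638: 2+17+3 = 22
646 → 628 → 611 → 619 → 638: 2+19+16+2 = 39
The minimum is 22 m via 646 → 628 → 639 → 638.
So from 646 the first move is to 628.

628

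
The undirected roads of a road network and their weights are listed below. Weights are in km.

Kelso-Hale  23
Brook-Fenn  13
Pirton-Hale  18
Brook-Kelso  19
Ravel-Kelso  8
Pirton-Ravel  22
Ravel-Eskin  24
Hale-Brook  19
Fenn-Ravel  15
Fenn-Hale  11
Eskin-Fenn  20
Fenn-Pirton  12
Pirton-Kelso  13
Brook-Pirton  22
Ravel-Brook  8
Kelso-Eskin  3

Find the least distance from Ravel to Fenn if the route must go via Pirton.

Shortest Ravel→Pirton: Ravel–Kelso–Pirton = 21
Shortest Pirton→Fenn: Pirton–Fenn = 12
Total via Pirton: 21 + 12 = 33 km.

33 km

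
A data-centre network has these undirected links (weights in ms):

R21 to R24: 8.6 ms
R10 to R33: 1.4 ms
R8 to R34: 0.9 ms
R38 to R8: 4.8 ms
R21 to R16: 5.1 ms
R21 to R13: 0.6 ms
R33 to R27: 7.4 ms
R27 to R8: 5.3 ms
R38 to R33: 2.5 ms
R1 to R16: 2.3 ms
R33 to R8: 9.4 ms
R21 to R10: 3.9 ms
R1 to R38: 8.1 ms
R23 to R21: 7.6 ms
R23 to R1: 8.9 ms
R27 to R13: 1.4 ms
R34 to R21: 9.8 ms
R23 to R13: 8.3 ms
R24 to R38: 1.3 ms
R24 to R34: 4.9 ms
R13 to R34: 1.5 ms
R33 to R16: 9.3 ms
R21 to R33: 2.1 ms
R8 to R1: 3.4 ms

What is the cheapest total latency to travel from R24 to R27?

7.8 ms

Settle nodes by increasing distance from R24:
R24: 0
R38: 1.3  (via R24)
R33: 3.8  (via R38)
R34: 4.9  (via R24)
R10: 5.2  (via R33)
R8: 5.8  (via R34)
R21: 5.9  (via R33)
R13: 6.4  (via R34)
R27: 7.8  (via R13)
Shortest route: R24 → R34 → R13 → R27 = 7.8 ms.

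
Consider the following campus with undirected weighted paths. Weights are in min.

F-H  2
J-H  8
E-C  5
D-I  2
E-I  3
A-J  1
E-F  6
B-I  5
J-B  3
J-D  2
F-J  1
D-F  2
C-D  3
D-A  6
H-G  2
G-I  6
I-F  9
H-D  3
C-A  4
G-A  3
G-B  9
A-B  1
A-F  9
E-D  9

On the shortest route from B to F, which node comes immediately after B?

Candidate routes:
B - A - J - F: 1+1+1 = 3
B - J - F: 3+1 = 4
The minimum is 3 min via B - A - J - F.
So from B the first move is to A.

A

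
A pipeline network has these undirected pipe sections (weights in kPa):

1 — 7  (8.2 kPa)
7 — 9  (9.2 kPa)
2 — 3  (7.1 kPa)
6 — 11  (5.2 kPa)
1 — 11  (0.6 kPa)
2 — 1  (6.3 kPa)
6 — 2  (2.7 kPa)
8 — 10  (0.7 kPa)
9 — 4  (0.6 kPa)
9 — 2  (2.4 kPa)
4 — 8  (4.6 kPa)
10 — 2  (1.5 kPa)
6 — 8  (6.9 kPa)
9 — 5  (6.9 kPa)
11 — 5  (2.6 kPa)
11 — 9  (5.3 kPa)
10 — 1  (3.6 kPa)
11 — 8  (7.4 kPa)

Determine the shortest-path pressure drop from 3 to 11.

Compare a few routes:
3–2–1–11: 7.1+6.3+0.6 = 14
3–2–10–1–11: 7.1+1.5+3.6+0.6 = 12.8
The minimum is 12.8 kPa via 3–2–10–1–11.

12.8 kPa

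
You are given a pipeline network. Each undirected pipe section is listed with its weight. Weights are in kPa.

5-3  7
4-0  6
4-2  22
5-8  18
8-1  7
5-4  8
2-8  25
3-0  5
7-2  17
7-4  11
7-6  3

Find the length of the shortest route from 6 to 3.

25 kPa

Enumerating some paths:
6–7–4–0–3: 3+11+6+5 = 25
6–7–4–5–3: 3+11+8+7 = 29
6–7–2–4–5–3: 3+17+22+8+7 = 57
6–7–2–4–0–3: 3+17+22+6+5 = 53
The minimum is 25 kPa via 6–7–4–0–3.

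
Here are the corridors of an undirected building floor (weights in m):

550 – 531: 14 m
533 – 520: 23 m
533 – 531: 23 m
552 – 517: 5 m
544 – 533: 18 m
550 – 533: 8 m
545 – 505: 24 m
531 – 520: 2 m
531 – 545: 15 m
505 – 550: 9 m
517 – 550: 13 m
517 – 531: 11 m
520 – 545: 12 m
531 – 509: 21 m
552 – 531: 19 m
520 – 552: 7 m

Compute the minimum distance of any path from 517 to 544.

39 m

Candidate routes:
517 → 531 → 550 → 533 → 544: 11+14+8+18 = 51
517 → 531 → 533 → 544: 11+23+18 = 52
517 → 550 → 533 → 544: 13+8+18 = 39
517 → 552 → 520 → 533 → 544: 5+7+23+18 = 53
Cheapest is 517 → 550 → 533 → 544 at 39 m.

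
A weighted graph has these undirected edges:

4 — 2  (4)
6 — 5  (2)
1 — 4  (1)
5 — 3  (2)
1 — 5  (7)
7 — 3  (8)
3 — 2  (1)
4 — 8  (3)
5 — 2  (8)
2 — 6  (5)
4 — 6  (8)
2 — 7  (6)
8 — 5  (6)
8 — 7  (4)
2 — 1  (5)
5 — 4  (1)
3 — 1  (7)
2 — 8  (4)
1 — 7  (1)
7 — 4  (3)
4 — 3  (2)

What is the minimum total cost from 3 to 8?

Candidate routes:
3–5–4–8: 2+1+3 = 6
3–2–8: 1+4 = 5
The minimum is 5 via 3–2–8.

5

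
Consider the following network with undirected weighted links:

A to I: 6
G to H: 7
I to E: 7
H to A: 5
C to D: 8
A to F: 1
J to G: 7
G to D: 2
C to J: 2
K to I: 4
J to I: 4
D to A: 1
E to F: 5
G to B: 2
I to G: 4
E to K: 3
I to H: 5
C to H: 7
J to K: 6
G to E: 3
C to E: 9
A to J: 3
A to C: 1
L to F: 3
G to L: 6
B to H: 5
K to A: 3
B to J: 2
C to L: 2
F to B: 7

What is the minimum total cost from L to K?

6

Running Dijkstra from L:
L: 0
C: 2  (via L)
A: 3  (via C)
F: 3  (via L)
D: 4  (via A)
J: 4  (via C)
B: 6  (via J)
G: 6  (via L)
K: 6  (via A)
Shortest route: L–C–A–K = 6.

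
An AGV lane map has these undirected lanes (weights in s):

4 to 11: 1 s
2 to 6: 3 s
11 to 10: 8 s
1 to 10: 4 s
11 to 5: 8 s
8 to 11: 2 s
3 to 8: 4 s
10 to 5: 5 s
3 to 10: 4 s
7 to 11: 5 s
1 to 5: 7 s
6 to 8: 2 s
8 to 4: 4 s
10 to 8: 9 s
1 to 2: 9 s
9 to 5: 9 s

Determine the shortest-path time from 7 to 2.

12 s

Compare a few routes:
7–11–10–3–8–6–2: 5+8+4+4+2+3 = 26
7–11–8–6–2: 5+2+2+3 = 12
7–11–4–8–6–2: 5+1+4+2+3 = 15
7–11–10–1–2: 5+8+4+9 = 26
The minimum is 12 s via 7–11–8–6–2.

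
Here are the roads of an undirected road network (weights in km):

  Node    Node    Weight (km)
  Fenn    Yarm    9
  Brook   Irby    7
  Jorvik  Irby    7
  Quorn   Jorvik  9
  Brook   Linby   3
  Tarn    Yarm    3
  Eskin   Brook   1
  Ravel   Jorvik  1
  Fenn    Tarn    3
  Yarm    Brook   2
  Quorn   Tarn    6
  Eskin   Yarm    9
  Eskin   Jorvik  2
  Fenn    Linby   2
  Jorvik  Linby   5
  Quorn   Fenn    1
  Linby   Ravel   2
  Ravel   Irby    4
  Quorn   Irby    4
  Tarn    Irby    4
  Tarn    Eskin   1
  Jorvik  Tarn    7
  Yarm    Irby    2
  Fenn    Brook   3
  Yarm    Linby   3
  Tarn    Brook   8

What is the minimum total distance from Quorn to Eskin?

Settle nodes by increasing distance from Quorn:
Quorn: 0
Fenn: 1  (via Quorn)
Linby: 3  (via Fenn)
Tarn: 4  (via Fenn)
Irby: 4  (via Quorn)
Brook: 4  (via Fenn)
Ravel: 5  (via Linby)
Eskin: 5  (via Tarn)
Shortest route: Quorn → Fenn → Tarn → Eskin = 5 km.

5 km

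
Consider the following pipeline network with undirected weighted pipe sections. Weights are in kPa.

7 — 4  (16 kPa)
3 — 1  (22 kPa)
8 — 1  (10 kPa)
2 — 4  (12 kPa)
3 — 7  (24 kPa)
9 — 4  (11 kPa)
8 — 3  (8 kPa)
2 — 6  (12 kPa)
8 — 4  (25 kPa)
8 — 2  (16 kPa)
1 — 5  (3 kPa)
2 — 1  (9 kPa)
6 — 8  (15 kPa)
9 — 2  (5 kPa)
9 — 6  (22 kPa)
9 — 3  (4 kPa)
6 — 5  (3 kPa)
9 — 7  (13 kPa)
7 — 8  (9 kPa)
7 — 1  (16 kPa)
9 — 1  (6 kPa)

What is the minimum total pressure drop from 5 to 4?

Shortest distances from 5:
5: 0
1: 3  (via 5)
6: 3  (via 5)
9: 9  (via 1)
2: 12  (via 1)
3: 13  (via 9)
8: 13  (via 1)
7: 19  (via 1)
4: 20  (via 9)
Shortest route: 5–1–9–4 = 20 kPa.

20 kPa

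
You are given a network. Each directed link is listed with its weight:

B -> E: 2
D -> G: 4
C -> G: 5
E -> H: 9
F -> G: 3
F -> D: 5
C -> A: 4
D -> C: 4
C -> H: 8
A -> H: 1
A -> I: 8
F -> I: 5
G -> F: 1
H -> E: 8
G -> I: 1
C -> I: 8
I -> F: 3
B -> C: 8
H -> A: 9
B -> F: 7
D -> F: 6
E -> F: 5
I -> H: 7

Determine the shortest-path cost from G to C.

10

Shortest distances from G:
G: 0
F: 1  (via G)
I: 1  (via G)
D: 6  (via F)
H: 8  (via I)
C: 10  (via D)
Shortest route: G–F–D–C = 10.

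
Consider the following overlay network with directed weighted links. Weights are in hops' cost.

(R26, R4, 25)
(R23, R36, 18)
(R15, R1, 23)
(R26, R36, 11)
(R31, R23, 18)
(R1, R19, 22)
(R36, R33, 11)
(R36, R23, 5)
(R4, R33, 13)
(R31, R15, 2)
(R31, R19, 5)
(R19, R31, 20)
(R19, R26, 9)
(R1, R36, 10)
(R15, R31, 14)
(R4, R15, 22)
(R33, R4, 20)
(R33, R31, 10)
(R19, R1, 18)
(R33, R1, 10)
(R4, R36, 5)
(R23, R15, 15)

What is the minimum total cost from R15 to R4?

53 hops' cost

Shortest distances from R15:
R15: 0
R31: 14  (via R15)
R19: 19  (via R31)
R1: 23  (via R15)
R26: 28  (via R19)
R23: 32  (via R31)
R36: 33  (via R1)
R33: 44  (via R36)
R4: 53  (via R26)
Shortest route: R15–R31–R19–R26–R4 = 53 hops' cost.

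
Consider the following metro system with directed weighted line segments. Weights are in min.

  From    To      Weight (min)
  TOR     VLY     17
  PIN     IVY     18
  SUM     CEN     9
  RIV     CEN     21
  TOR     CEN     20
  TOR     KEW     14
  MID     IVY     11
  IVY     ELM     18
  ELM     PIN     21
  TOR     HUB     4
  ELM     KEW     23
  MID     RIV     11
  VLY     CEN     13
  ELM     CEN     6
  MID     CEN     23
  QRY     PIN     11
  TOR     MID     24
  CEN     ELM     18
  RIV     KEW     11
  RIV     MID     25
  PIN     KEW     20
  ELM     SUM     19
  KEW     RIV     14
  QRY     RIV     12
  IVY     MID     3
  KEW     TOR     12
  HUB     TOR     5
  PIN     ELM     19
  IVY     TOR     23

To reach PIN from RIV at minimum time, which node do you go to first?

Candidate routes:
RIV - CEN - ELM - PIN: 21+18+21 = 60
RIV - MID - IVY - ELM - PIN: 25+11+18+21 = 75
RIV - KEW - TOR - CEN - ELM - PIN: 11+12+20+18+21 = 82
Cheapest is RIV - CEN - ELM - PIN at 60 min.
So from RIV the first move is to CEN.

CEN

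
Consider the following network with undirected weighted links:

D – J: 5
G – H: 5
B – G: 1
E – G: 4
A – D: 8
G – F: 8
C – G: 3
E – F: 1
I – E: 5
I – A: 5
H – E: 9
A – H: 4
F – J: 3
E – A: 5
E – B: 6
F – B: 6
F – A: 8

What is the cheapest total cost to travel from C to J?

Shortest distances from C:
C: 0
G: 3  (via C)
B: 4  (via G)
E: 7  (via G)
F: 8  (via E)
H: 8  (via G)
J: 11  (via F)
Shortest route: C–G–E–F–J = 11.

11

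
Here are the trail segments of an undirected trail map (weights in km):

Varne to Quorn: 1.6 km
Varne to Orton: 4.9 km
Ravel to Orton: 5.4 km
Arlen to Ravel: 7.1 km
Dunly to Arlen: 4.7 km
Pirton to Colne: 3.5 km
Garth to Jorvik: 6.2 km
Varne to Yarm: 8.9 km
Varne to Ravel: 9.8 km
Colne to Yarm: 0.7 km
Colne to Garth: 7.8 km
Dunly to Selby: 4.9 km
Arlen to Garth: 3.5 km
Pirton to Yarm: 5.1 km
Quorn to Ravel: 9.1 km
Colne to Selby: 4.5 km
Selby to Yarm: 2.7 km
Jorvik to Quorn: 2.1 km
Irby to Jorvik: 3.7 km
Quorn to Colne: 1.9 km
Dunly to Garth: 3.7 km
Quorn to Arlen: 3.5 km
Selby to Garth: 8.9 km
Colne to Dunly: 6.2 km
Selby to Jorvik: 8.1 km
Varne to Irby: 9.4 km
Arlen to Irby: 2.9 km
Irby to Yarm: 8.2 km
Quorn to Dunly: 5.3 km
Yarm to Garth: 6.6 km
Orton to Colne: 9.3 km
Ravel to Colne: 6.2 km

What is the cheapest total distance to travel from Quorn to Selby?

Shortest distances from Quorn:
Quorn: 0
Varne: 1.6  (via Quorn)
Colne: 1.9  (via Quorn)
Jorvik: 2.1  (via Quorn)
Yarm: 2.6  (via Colne)
Arlen: 3.5  (via Quorn)
Selby: 5.3  (via Yarm)
Shortest route: Quorn–Colne–Yarm–Selby = 5.3 km.

5.3 km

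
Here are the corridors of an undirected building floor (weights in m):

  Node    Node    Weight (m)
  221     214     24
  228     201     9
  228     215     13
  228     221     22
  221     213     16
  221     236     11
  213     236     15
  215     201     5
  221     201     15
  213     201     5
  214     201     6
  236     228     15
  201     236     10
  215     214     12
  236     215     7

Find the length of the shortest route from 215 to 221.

18 m

Compare a few routes:
215–236–221: 7+11 = 18
215–201–221: 5+15 = 20
215–201–236–221: 5+10+11 = 26
Cheapest is 215–236–221 at 18 m.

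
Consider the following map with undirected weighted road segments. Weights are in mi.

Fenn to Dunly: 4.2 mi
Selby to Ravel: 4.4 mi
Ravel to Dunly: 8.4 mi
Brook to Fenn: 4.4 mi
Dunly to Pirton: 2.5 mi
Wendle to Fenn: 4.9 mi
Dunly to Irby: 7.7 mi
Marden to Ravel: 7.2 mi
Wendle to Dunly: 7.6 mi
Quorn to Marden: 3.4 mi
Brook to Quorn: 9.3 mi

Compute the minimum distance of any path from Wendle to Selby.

Compare a few routes:
Wendle - Fenn - Brook - Quorn - Marden - Ravel - Selby: 4.9+4.4+9.3+3.4+7.2+4.4 = 33.6
Wendle - Fenn - Dunly - Ravel - Selby: 4.9+4.2+8.4+4.4 = 21.9
Wendle - Dunly - Ravel - Selby: 7.6+8.4+4.4 = 20.4
The minimum is 20.4 mi via Wendle - Dunly - Ravel - Selby.

20.4 mi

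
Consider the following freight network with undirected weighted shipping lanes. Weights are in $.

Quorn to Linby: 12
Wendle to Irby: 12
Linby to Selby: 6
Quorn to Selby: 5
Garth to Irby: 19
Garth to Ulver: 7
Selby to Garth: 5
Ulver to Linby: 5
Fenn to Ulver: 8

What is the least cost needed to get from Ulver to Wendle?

Running Dijkstra from Ulver:
Ulver: 0
Linby: 5  (via Ulver)
Garth: 7  (via Ulver)
Fenn: 8  (via Ulver)
Selby: 11  (via Linby)
Quorn: 16  (via Selby)
Irby: 26  (via Garth)
Wendle: 38  (via Irby)
Shortest route: Ulver–Garth–Irby–Wendle = $38.

$38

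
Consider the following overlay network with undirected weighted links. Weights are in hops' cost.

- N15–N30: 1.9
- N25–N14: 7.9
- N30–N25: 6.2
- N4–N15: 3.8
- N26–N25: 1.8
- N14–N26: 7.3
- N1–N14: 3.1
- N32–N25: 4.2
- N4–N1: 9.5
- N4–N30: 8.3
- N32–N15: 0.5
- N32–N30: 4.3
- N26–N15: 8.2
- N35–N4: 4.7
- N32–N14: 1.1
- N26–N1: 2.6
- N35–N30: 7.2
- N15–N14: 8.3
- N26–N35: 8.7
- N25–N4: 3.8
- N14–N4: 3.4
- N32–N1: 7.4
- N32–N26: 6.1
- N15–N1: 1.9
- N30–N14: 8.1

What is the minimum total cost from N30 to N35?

Settle nodes by increasing distance from N30:
N30: 0
N15: 1.9  (via N30)
N32: 2.4  (via N15)
N14: 3.5  (via N32)
N1: 3.8  (via N15)
N4: 5.7  (via N15)
N25: 6.2  (via N30)
N26: 6.4  (via N1)
N35: 7.2  (via N30)
Shortest route: N30 → N35 = 7.2 hops' cost.

7.2 hops' cost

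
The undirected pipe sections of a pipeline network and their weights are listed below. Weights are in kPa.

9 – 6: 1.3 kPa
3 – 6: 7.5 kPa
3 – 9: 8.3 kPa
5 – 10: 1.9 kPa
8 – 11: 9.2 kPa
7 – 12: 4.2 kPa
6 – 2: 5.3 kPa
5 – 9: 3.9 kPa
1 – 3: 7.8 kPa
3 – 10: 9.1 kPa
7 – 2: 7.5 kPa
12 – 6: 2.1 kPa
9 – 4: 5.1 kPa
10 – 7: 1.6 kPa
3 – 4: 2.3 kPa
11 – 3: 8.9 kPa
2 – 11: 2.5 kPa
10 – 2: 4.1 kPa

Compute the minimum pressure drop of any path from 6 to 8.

Enumerating some paths:
6 → 12 → 7 → 10 → 2 → 11 → 8: 2.1+4.2+1.6+4.1+2.5+9.2 = 23.7
6 → 2 → 11 → 8: 5.3+2.5+9.2 = 17
6 → 9 → 5 → 10 → 2 → 11 → 8: 1.3+3.9+1.9+4.1+2.5+9.2 = 22.9
The minimum is 17 kPa via 6 → 2 → 11 → 8.

17 kPa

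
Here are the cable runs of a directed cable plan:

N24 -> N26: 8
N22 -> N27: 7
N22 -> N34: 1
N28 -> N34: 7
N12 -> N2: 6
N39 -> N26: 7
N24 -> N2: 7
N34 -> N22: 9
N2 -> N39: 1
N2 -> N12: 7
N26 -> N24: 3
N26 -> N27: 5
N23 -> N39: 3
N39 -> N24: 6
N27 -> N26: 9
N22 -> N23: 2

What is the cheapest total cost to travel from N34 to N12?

Running Dijkstra from N34:
N34: 0
N22: 9  (via N34)
N23: 11  (via N22)
N39: 14  (via N23)
N27: 16  (via N22)
N24: 20  (via N39)
N26: 21  (via N39)
N2: 27  (via N24)
N12: 34  (via N2)
Shortest route: N34 → N22 → N23 → N39 → N24 → N2 → N12 = 34.

34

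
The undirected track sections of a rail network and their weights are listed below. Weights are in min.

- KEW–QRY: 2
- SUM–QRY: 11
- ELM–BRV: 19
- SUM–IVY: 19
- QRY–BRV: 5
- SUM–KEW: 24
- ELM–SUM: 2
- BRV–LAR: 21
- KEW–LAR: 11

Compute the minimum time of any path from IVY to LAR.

Enumerating some paths:
IVY - SUM - KEW - LAR: 19+24+11 = 54
IVY - SUM - QRY - KEW - LAR: 19+11+2+11 = 43
Cheapest is IVY - SUM - QRY - KEW - LAR at 43 min.

43 min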